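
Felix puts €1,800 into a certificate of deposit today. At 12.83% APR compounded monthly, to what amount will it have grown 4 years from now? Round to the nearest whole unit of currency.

€2,999

Periodic rate i = 0.1283/12 = 0.0106917; n = 4 × 12 = 48 periods.
FV = PV·(1+i)^n = 1,800 × 1.666084 = 2,998.9511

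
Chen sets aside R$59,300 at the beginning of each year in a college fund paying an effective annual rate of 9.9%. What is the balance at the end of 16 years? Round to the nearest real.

FV = 59300 × [(1+0.099)^16 − 1] / 0.099 × (1+i) = 59300 × 39.170922 = 2,322,835.6733
(Beginning-of-period payments → annuity-due factor ×(1+i).)

R$2,322,836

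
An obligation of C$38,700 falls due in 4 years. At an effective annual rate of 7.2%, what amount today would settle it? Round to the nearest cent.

C$29,304.33

Discount factor = (1+0.072)^(−4) = 0.757218; PV = 38,700 × 0.757218 = 29,304.3318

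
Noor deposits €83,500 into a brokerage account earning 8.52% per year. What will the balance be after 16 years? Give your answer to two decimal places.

€308,917.87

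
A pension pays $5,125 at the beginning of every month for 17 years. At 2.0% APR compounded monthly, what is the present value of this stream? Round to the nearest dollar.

$887,163

Periodic rate i = 0.02/12 = 0.00166667; n = 17 × 12 = 204 periods.
PV = PMT · [1 − (1+i)^(−n)] / i × (1+i) = 5125 · 173.104951 = 887,162.8727
(annuity-due: payments at period start, so ×(1+i).)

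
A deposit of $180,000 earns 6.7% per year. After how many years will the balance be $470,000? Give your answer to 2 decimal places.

(1+i)^n = 470000/180000 = 2.61111, so n = ln 2.61111 / ln 1.067 = 14.7997 years

14.80 years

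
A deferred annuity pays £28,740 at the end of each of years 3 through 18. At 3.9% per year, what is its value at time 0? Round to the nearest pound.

£312,519

Value one period before first payment (t=2): 28740 × [1 − (1+0.039)^(−16)] / 0.039 = 28740 × 11.738726 = 337,370.9969
Discount back 2 years: 337,370.9969 × (1+0.039)^(−2) = 337,370.9969 × 0.926337 = 312,519.1608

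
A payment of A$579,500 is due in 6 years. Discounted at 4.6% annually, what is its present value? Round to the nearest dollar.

A$442,449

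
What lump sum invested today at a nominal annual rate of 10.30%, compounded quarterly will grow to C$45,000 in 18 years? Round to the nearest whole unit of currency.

C$7,215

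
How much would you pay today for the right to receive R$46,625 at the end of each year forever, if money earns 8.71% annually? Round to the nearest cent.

R$535,304.25

PV = C/r = 46625/0.0871 = 535,304.2480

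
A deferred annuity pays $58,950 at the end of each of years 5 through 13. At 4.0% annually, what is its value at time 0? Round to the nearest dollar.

PV at t=4 (ordinary 9-year annuity): 58950 × a(9|0.04) = 58950 × 7.435332 = 438,312.7984
PV₀ = 438,312.7984 / (1+0.04)^4 = 438,312.7984 / 1.169859 = 374,671.6171

$374,672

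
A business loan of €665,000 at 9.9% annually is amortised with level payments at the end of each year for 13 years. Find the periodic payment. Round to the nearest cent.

€93,133.25

PMT = 665000 / ( [1 − (1+0.099)^(−13)] / 0.099 ) = 665000 / 7.140307 = 93,133.2456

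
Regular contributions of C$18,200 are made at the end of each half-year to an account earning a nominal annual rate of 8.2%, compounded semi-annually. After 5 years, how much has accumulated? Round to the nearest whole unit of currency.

C$219,527

i = 0.082/2 = 0.041 per half-year; n = 5·2 = 10.
FV = PMT · [(1+i)^n − 1] / i = 18200 · 12.061930 = 219,527.1335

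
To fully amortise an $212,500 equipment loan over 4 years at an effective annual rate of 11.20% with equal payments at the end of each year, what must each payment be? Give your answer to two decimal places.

Annuity-PV factor = 3.089244; PMT = 212500 / 3.089244 = 68,787.0561

$68,787.06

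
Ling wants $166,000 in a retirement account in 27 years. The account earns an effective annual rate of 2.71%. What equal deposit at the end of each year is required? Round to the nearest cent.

PMT = 166000 / ( [(1+0.0271)^27 − 1] / 0.0271 ) = 166000 / 39.057784 = 4,250.1131

$4,250.11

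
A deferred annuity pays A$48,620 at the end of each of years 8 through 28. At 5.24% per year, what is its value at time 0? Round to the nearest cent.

A$426,925.45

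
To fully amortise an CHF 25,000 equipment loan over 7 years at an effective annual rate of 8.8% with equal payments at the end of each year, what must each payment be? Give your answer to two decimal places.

CHF 4,933.98

Annuity-PV factor = 5.066907; PMT = 25000 / 5.066907 = 4,933.9769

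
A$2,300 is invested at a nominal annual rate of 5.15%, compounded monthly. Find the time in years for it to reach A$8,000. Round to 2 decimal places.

Periodic rate i = 0.0515/12 = 0.00429167.
n = ln(8000/2300) / ln(1+0.00429167) = ln(3.47826) / 0.004282 = 291.0770 months
= 291.0770/12 years

24.26 years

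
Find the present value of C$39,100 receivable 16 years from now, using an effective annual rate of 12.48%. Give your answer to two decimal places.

Discount factor = (1+0.1248)^(−16) = 0.152333; PV = 39,100 × 0.152333 = 5,956.2351

C$5,956.24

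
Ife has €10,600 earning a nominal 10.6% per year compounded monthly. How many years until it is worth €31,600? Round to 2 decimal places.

Periodic rate i = 0.106/12 = 0.00883333.
(1+i)^n = 31600/10600 = 2.98113, so n = ln 2.98113 / ln 1.00883 = 124.2023 months
= 124.2023/12 years

10.35 years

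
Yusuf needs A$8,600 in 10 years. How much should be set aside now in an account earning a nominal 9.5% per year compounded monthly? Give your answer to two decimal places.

A$3,338.44

With 12 periods per year: i = 0.00791667, n = 120.
PV = 8,600 / (1 + 0.00791667)^120 = 8,600 / 2.576055 = 3,338.4375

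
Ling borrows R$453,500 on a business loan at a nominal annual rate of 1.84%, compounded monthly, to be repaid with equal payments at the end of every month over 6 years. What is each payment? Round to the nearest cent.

R$6,657.51

i = 0.0184/12 = 0.00153333 per month; n = 6·12 = 72.
Annuity-PV factor = 68.118527; PMT = 453500 / 68.118527 = 6,657.5133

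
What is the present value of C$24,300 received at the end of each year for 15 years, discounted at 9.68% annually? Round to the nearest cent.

Annuity factor a(15|0.0968) = 7.747051; PV = 24300 × 7.747051 = 188,253.3501

C$188,253.35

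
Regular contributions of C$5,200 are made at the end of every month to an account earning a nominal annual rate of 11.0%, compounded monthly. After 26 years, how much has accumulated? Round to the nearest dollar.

With 12 periods per year: i = 0.00916667, n = 312.
FV = 5200 × [(1+0.00916667)^312 − 1] / 0.00916667 = 5200 × 1771.145485 = 9,209,956.5215

C$9,209,957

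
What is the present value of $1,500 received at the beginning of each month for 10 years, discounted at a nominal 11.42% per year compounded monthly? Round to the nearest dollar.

$108,056

Periodic rate i = 0.1142/12 = 0.00951667; n = 10 × 12 = 120 periods.
PV = PMT · [1 − (1+i)^(−n)] / i × (1+i) = 1500 · 72.037251 = 108,055.8760
(Beginning-of-period payments → annuity-due factor ×(1+i).)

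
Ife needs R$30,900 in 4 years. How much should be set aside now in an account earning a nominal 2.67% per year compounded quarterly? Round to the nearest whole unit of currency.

Periodic rate i = 0.0267/4 = 0.006675; n = 4 × 4 = 16 periods.
PV = FV·(1+i)^(−n) = 30,900 × 0.899024 = 27,779.8531

R$27,780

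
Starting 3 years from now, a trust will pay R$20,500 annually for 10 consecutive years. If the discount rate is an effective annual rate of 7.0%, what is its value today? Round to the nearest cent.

R$125,760.70

Value one period before first payment (t=2): 20500 × [1 − (1+0.07)^(−10)] / 0.07 = 20500 × 7.023582 = 143,983.4216
PV₀ = 143,983.4216 / (1+0.07)^2 = 143,983.4216 / 1.144900 = 125,760.6966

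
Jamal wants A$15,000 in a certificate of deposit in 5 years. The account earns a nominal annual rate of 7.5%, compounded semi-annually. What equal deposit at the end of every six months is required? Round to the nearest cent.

With 2 periods per year: i = 0.0375, n = 10.
FV-annuity factor = 11.867838; PMT = 15000 / 11.867838 = 1,263.9201

A$1,263.92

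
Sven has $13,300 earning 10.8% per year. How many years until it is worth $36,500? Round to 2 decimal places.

(1+i)^n = 36500/13300 = 2.74436, so n = ln 2.74436 / ln 1.108 = 9.8438 years

9.84 years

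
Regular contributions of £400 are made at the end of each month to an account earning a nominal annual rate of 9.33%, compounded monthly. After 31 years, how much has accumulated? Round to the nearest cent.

i = 0.0933/12 = 0.007775 per month; n = 31·12 = 372.
Accumulation factor s(372|0.007775) = 2165.161620; FV = 400 × 2165.161620 = 866,064.6479

£866,064.65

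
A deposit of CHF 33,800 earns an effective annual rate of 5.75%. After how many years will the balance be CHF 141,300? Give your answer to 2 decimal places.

25.59 years

(1+i)^n = 141300/33800 = 4.18047, so n = ln 4.18047 / ln 1.0575 = 25.5855 years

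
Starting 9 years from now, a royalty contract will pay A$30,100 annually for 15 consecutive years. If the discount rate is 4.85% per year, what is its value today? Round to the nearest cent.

A$216,081.01

Value one period before first payment (t=8): 30100 × [1 − (1+0.0485)^(−15)] / 0.0485 = 30100 × 10.485704 = 315,619.6834
Discount back 8 years: 315,619.6834 × (1+0.0485)^(−8) = 315,619.6834 × 0.684625 = 216,081.0102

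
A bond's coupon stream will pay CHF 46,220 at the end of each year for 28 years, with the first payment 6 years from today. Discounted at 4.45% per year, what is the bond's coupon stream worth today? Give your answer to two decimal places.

Value one period before first payment (t=5): 46220 × [1 − (1+0.0445)^(−28)] / 0.0445 = 46220 × 15.831368 = 731,725.8198
Discount back 5 years: 731,725.8198 × (1+0.0445)^(−5) = 731,725.8198 × 0.804374 = 588,580.8913

CHF 588,580.89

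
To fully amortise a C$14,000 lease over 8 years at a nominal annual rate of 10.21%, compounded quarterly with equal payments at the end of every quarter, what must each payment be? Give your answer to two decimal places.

C$645.50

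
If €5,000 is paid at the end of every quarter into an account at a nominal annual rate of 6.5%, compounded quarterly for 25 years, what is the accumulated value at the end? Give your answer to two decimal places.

€1,234,620.62

i = 0.065/4 = 0.01625 per quarter; n = 25·4 = 100.
FV = PMT · [(1+i)^n − 1] / i = 5000 · 246.924124 = 1,234,620.6213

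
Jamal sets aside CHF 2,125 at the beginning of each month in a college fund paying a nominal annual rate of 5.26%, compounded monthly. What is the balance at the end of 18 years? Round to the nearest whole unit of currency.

CHF 765,491

i = 0.0526/12 = 0.00438333 per month; n = 18·12 = 216.
Accumulation factor s(216|0.00438333) × (1+i) = 360.230977; FV = 2125 × 360.230977 = 765,490.8263
(Beginning-of-period payments → annuity-due factor ×(1+i).)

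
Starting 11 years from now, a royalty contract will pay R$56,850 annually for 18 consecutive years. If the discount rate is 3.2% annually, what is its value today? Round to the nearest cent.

PV at t=10 (ordinary 18-year annuity): 56850 × a(18|0.032) = 56850 × 13.523807 = 768,828.4351
PV₀ = 768,828.4351 / (1+0.032)^10 = 768,828.4351 / 1.370241 = 561,089.9171

R$561,089.92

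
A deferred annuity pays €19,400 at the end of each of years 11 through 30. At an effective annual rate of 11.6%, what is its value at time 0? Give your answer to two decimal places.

€49,594.02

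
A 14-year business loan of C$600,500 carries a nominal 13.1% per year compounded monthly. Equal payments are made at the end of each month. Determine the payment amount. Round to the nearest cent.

C$7,816.86

i = 0.131/12 = 0.0109167 per month; n = 14·12 = 168.
Annuity-PV factor = 76.821161; PMT = 600500 / 76.821161 = 7,816.8566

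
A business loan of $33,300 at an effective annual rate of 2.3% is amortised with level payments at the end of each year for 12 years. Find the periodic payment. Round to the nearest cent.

$3,207.14

Annuity-PV factor = 10.383095; PMT = 33300 / 10.383095 = 3,207.1362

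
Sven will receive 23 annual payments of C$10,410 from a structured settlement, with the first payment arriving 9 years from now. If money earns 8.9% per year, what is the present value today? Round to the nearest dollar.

C$50,813

Value one period before first payment (t=8): 10410 × [1 − (1+0.089)^(−23)] / 0.089 = 10410 × 9.654821 = 100,506.6841
Discount back 8 years: 100,506.6841 × (1+0.089)^(−8) = 100,506.6841 × 0.505565 = 50,812.6573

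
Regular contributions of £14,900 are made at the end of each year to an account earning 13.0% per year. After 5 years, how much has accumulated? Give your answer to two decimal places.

FV = 14900 × [(1+0.13)^5 − 1] / 0.13 = 14900 × 6.480271 = 96,556.0321

£96,556.03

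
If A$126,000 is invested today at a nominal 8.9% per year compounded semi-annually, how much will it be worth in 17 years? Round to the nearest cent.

A$553,678.49

i = 0.089/2 = 0.0445 per half-year; n = 17·2 = 34.
FV = 126,000 × (1 + 0.0445)^34 = 553,678.4901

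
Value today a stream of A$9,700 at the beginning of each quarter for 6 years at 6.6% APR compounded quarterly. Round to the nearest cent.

Periodic rate i = 0.066/4 = 0.0165; n = 6 × 4 = 24 periods.
Annuity factor a(24|0.0165) × (1+i) = 20.010570; PV = 9700 × 20.010570 = 194,102.5324
Payments are at the start of each period, so multiply by (1+i).

A$194,102.53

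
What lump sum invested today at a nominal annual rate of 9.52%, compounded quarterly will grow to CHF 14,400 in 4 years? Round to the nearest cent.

CHF 9,883.72

Periodic rate i = 0.0952/4 = 0.0238; n = 4 × 4 = 16 periods.
Discount factor = (1+0.0238)^(−16) = 0.686370; PV = 14,400 × 0.686370 = 9,883.7213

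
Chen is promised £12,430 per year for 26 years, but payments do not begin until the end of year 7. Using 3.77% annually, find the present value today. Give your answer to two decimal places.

Value one period before first payment (t=6): 12430 × [1 − (1+0.0377)^(−26)] / 0.0377 = 12430 × 16.390954 = 203,739.5530
Discount back 6 years: 203,739.5530 × (1+0.0377)^(−6) = 203,739.5530 × 0.800883 = 163,171.5536

£163,171.55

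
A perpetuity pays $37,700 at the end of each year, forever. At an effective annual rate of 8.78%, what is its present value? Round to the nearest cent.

PV = PMT / i = 37700 / 0.0878 = 429,384.9658

$429,384.97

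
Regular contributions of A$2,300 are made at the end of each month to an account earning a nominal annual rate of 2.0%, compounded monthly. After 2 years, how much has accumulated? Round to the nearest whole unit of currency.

A$56,271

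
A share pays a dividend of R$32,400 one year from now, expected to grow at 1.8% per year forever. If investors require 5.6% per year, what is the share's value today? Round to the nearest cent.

PV = D₁/(r − g) = 32400/(0.056 − 0.018) = 852,631.5789

R$852,631.58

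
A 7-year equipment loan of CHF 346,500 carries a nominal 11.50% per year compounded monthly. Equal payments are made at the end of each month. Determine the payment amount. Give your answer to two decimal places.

With 12 periods per year: i = 0.00958333, n = 84.
PMT = 346500 / ( [1 − (1+0.00958333)^(−84)] / 0.00958333 ) = 346500 / 57.516018 = 6,024.4087

CHF 6,024.41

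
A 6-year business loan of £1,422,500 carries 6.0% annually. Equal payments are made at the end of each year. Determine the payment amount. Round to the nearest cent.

£289,283.34

PMT = 1.4225e+06 / ( [1 − (1+0.06)^(−6)] / 0.06 ) = 1.4225e+06 / 4.917324 = 289,283.3390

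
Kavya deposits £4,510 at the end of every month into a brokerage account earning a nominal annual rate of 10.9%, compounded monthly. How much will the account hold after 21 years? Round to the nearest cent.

i = 0.109/12 = 0.00908333 per month; n = 21·12 = 252.
FV = PMT · [(1+i)^n − 1] / i = 4510 · 964.805877 = 4,351,274.5035

£4,351,274.50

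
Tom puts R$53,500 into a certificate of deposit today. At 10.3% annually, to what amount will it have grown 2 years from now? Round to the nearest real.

R$65,089

FV = PV·(1+i)^n = 53,500 × 1.216609 = 65,088.5815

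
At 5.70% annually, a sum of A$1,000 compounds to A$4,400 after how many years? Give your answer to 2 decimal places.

n = ln(4400/1000) / ln(1+0.057) = ln(4.40000) / 0.055435 = 26.7270 years

26.73 years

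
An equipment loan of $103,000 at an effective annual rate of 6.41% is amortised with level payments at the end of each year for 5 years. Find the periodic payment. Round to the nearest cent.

PMT = 103000 / ( [1 − (1+0.0641)^(−5)] / 0.0641 ) = 103000 / 4.165793 = 24,725.1849

$24,725.18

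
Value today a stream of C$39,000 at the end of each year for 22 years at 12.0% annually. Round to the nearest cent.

Annuity factor a(22|0.12) = 7.644646; PV = 39000 × 7.644646 = 298,141.1841

C$298,141.18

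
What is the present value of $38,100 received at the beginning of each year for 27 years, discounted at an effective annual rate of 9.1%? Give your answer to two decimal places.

$413,286.25

PV = PMT · [1 − (1+i)^(−n)] / i × (1+i) = 38100 · 10.847408 = 413,286.2453
(annuity-due: payments at period start, so ×(1+i).)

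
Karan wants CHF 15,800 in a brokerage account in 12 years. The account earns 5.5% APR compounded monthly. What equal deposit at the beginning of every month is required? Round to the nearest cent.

i = 0.055/12 = 0.00458333 per month; n = 12·12 = 144.
FV-annuity factor × (1+i) = 204.250511; PMT = 15800 / 204.250511 = 77.3560

CHF 77.36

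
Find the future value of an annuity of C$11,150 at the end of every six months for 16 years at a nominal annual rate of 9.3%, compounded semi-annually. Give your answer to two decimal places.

Periodic rate i = 0.093/2 = 0.0465; n = 16 × 2 = 32 periods.
Accumulation factor s(32|0.0465) = 70.582507; FV = 11150 × 70.582507 = 786,994.9577

C$786,994.96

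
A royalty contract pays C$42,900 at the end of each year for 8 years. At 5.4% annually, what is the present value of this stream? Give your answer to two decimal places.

PV = 42900 × [1 − (1+0.054)^(−8)] / 0.054 = 42900 × 6.359981 = 272,843.1682

C$272,843.17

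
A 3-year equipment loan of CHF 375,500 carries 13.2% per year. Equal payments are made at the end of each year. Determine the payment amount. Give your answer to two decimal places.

Annuity-PV factor = 2.353157; PMT = 375500 / 2.353157 = 159,572.8436

CHF 159,572.84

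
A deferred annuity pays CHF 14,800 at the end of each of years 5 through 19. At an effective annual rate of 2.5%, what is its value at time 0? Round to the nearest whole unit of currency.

CHF 166,010

Value one period before first payment (t=4): 14800 × [1 − (1+0.025)^(−15)] / 0.025 = 14800 × 12.381378 = 183,244.3904
PV₀ = 183,244.3904 / (1+0.025)^4 = 183,244.3904 / 1.103813 = 166,010.3736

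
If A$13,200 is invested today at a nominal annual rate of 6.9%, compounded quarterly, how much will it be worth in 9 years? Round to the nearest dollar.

i = 0.069/4 = 0.01725 per quarter; n = 9·4 = 36.
FV = 13,200 × (1 + 0.01725)^36 = 24,432.6784

A$24,433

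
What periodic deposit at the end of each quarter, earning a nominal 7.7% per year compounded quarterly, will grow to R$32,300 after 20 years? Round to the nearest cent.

R$172.87

Periodic rate i = 0.077/4 = 0.01925; n = 20 × 4 = 80 periods.
FV-annuity factor = 186.847854; PMT = 32300 / 186.847854 = 172.8679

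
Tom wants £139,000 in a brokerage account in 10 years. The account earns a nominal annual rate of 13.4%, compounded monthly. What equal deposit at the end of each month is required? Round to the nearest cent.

With 12 periods per year: i = 0.0111667, n = 120.
PMT = 139000 / ( [(1+0.0111667)^120 − 1] / 0.0111667 ) = 139000 / 249.921196 = 556.1753

£556.18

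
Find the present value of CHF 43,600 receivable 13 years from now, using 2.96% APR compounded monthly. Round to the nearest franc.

With 12 periods per year: i = 0.00246667, n = 156.
PV = 43,600 / (1 + 0.00246667)^156 = 43,600 / 1.468624 = 29,687.6448

CHF 29,688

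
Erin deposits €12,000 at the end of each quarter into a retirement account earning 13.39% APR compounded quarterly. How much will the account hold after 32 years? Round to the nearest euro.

i = 0.1339/4 = 0.033475 per quarter; n = 32·4 = 128.
FV = PMT · [(1+i)^n − 1] / i = 12000 · 1991.638693 = 23,899,664.3179

€23,899,664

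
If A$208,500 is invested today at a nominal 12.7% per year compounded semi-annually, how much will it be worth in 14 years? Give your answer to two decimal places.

i = 0.127/2 = 0.0635 per half-year; n = 14·2 = 28.
FV = PV·(1+i)^n = 208,500 × 5.605958 = 1,168,842.2403

A$1,168,842.24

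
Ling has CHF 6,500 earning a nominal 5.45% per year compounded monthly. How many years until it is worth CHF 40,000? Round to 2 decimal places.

33.42 years

Periodic rate i = 0.0545/12 = 0.00454167.
n = ln(40000/6500) / ln(1+0.00454167) = ln(6.15385) / 0.004531 = 400.9983 months
= 400.9983/12 years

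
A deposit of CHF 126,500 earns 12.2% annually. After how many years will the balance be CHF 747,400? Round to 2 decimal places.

15.43 years

n = ln(747400/126500) / ln(1+0.122) = ln(5.90830) / 0.115113 = 15.4315 years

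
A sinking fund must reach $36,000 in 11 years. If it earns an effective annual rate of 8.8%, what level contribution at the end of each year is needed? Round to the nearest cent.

$2,072.19

PMT = 36000 / ( [(1+0.088)^11 − 1] / 0.088 ) = 36000 / 17.372950 = 2,072.1869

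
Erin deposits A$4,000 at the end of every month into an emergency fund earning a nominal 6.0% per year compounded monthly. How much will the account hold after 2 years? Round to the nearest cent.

A$101,727.82

With 12 periods per year: i = 0.005, n = 24.
FV = 4000 × [(1+0.005)^24 − 1] / 0.005 = 4000 × 25.431955 = 101,727.8210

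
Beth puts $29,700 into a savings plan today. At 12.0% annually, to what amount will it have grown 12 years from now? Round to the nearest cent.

$115,710.49

FV = PV·(1+i)^n = 29,700 × 3.895976 = 115,710.4870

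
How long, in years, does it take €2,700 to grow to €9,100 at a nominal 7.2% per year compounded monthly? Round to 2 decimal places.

16.93 years

Periodic rate i = 0.072/12 = 0.006.
n = ln(9100/2700) / ln(1+0.006) = ln(3.37037) / 0.005982 = 203.1107 months
= 203.1107/12 years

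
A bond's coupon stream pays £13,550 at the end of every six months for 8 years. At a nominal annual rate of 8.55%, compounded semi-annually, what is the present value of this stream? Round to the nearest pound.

Periodic rate i = 0.0855/2 = 0.04275; n = 8 × 2 = 16 periods.
PV = PMT · [1 − (1+i)^(−n)] / i = 13550 · 11.419427 = 154,733.2362

£154,733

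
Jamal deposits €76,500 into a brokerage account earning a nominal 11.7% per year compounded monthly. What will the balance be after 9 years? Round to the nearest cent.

€218,151.66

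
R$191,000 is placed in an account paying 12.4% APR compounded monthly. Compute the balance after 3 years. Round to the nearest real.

R$276,543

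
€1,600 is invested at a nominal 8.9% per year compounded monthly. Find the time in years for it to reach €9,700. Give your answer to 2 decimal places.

20.32 years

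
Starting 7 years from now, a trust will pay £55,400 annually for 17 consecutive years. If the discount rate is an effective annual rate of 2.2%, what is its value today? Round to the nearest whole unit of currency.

£683,377

Value one period before first payment (t=6): 55400 × [1 − (1+0.022)^(−17)] / 0.022 = 55400 × 14.055815 = 778,692.1430
PV₀ = 778,692.1430 / (1+0.022)^6 = 778,692.1430 / 1.139477 = 683,377.0943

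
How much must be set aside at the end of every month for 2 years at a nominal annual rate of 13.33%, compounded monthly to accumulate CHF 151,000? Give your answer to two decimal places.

CHF 5,524.88

Periodic rate i = 0.1333/12 = 0.0111083; n = 2 × 12 = 24 periods.
PMT = 151000 / ( [(1+0.0111083)^24 − 1] / 0.0111083 ) = 151000 / 27.330887 = 5,524.8846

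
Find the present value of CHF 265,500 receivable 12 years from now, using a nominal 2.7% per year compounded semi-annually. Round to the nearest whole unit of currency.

i = 0.027/2 = 0.0135 per half-year; n = 12·2 = 24.
Discount factor = (1+0.0135)^(−24) = 0.724820; PV = 265,500 × 0.724820 = 192,439.6032

CHF 192,440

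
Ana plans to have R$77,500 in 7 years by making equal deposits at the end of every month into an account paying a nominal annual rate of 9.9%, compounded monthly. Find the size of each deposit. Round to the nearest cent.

i = 0.099/12 = 0.00825 per month; n = 7·12 = 84.
PMT = 77500 / ( [(1+0.00825)^84 − 1] / 0.00825 ) = 77500 / 120.488312 = 643.2159

R$643.22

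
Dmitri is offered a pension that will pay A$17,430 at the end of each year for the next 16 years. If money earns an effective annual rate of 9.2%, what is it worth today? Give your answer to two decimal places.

A$143,117.45

PV = PMT · [1 − (1+i)^(−n)] / i = 17430 · 8.210984 = 143,117.4483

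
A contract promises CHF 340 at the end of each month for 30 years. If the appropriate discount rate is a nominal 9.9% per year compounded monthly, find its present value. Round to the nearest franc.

With 12 periods per year: i = 0.00825, n = 360.
Annuity factor a(360|0.00825) = 114.917306; PV = 340 × 114.917306 = 39,071.8839

CHF 39,072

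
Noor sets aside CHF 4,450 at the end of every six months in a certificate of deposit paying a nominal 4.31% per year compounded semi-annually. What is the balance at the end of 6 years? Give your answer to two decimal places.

i = 0.0431/2 = 0.02155 per half-year; n = 6·2 = 12.
FV = PMT · [(1+i)^n − 1] / i = 4450 · 13.529598 = 60,206.7095

CHF 60,206.71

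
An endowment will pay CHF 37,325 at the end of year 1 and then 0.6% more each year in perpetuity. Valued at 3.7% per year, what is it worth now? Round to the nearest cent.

CHF 1,204,032.26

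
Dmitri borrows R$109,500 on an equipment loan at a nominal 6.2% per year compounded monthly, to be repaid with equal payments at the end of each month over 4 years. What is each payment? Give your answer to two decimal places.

R$2,581.66

i = 0.062/12 = 0.00516667 per month; n = 4·12 = 48.
Annuity-PV factor = 42.414515; PMT = 109500 / 42.414515 = 2,581.6634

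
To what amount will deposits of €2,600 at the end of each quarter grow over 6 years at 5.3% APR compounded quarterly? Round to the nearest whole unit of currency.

With 4 periods per year: i = 0.01325, n = 24.
FV = PMT · [(1+i)^n − 1] / i = 2600 · 28.038424 = 72,899.9016

€72,900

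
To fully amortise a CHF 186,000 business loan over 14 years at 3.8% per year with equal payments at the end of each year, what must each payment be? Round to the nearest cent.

PMT = 186000 / ( [1 − (1+0.038)^(−14)] / 0.038 ) = 186000 / 10.703972 = 17,376.7264

CHF 17,376.73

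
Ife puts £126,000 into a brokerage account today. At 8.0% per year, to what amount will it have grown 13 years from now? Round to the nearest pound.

FV = PV·(1+i)^n = 126,000 × 2.719624 = 342,672.5895

£342,673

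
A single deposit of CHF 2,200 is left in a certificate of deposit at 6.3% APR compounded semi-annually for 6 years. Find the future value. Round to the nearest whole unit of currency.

Periodic rate i = 0.063/2 = 0.0315; n = 6 × 2 = 12 periods.
FV = 2,200 × (1 + 0.0315)^12 = 3,191.9308

CHF 3,192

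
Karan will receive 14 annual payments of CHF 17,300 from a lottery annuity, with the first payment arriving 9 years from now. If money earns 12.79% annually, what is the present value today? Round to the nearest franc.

Value one period before first payment (t=8): 17300 × [1 − (1+0.1279)^(−14)] / 0.1279 = 17300 × 6.368698 = 110,178.4771
Discount back 8 years: 110,178.4771 × (1+0.1279)^(−8) = 110,178.4771 × 0.381799 = 42,066.0750

CHF 42,066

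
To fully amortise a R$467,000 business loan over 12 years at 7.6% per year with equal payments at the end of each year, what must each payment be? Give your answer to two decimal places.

PMT = 467000 / ( [1 − (1+0.076)^(−12)] / 0.076 ) = 467000 / 7.694795 = 60,690.3780

R$60,690.38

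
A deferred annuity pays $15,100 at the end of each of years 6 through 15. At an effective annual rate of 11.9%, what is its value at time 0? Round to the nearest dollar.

$48,828

Value one period before first payment (t=5): 15100 × [1 − (1+0.119)^(−10)] / 0.119 = 15100 × 5.673427 = 85,668.7505
Discount back 5 years: 85,668.7505 × (1+0.119)^(−5) = 85,668.7505 × 0.569967 = 48,828.3445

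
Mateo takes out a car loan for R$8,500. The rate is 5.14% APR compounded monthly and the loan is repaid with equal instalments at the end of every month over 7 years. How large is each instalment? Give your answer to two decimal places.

R$120.70

With 12 periods per year: i = 0.00428333, n = 84.
Annuity-PV factor = 70.423595; PMT = 8500 / 70.423595 = 120.6982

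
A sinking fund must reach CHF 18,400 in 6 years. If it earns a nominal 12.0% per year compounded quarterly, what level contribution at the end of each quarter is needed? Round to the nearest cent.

CHF 534.47

i = 0.12/4 = 0.03 per quarter; n = 6·4 = 24.
PMT = 18400 / ( [(1+0.03)^24 − 1] / 0.03 ) = 18400 / 34.426470 = 534.4725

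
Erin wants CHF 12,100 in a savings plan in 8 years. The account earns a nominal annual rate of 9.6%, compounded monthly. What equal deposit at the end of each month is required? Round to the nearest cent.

Periodic rate i = 0.096/12 = 0.008; n = 8 × 12 = 96 periods.
FV-annuity factor = 143.609331; PMT = 12100 / 143.609331 = 84.2564

CHF 84.26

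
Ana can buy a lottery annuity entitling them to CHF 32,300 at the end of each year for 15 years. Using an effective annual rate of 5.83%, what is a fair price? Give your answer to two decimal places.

CHF 317,219.79

Annuity factor a(15|0.0583) = 9.821046; PV = 32300 × 9.821046 = 317,219.7908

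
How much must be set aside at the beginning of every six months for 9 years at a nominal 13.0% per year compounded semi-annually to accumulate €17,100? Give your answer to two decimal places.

i = 0.13/2 = 0.065 per half-year; n = 9·2 = 18.
PMT = 17100 / ( [(1+0.065)^18 − 1] / 0.065 × (1+i) ) = 17100 / 34.516722 = 495.4121

€495.41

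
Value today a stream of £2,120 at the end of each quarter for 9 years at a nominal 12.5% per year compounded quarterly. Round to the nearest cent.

Periodic rate i = 0.125/4 = 0.03125; n = 9 × 4 = 36 periods.
PV = 2120 × [1 − (1+0.03125)^(−36)] / 0.03125 = 2120 × 21.430672 = 45,433.0253

£45,433.03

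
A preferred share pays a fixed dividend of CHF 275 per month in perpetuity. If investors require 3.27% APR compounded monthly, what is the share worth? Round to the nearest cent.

Periodic rate i = 0.0327/12 = 0.002725.
PV = C/r = 275/0.002725 = 100,917.4312

CHF 100,917.43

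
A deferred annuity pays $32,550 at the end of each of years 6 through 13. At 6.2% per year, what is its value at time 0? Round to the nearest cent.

Value one period before first payment (t=5): 32550 × [1 − (1+0.062)^(−8)] / 0.062 = 32550 × 6.160937 = 200,538.5016
Discount back 5 years: 200,538.5016 × (1+0.062)^(−5) = 200,538.5016 × 0.740248 = 148,448.2841

$148,448.28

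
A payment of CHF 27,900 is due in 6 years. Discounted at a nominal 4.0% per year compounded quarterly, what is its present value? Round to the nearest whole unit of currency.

i = 0.04/4 = 0.01 per quarter; n = 6·4 = 24.
Discount factor = (1+0.01)^(−24) = 0.787566; PV = 27,900 × 0.787566 = 21,973.0950

CHF 21,973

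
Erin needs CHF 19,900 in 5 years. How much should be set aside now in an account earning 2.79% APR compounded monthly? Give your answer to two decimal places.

CHF 17,311.68

i = 0.0279/12 = 0.002325 per month; n = 5·12 = 60.
PV = 19,900 / (1 + 0.002325)^60 = 19,900 / 1.149513 = 17,311.6840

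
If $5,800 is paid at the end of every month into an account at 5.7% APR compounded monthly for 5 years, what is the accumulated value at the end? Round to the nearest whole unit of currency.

i = 0.057/12 = 0.00475 per month; n = 5·12 = 60.
FV = PMT · [(1+i)^n − 1] / i = 5800 · 69.234755 = 401,561.5814

$401,562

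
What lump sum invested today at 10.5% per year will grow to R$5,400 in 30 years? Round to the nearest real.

PV = FV·(1+i)^(−n) = 5,400 × 0.050019 = 270.1005

R$270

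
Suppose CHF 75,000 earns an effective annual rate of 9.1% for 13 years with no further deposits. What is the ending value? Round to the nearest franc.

CHF 232,693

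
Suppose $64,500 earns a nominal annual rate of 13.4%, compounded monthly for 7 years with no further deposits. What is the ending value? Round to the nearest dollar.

Periodic rate i = 0.134/12 = 0.0111667; n = 7 × 12 = 84 periods.
FV = 64,500 × (1 + 0.0111667)^84 = 163,934.4612

$163,934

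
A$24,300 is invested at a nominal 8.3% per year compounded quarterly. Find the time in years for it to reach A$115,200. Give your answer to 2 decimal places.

Periodic rate i = 0.083/4 = 0.02075.
n = ln(115200/24300) / ln(1+0.02075) = ln(4.74074) / 0.020538 = 75.7727 quarters
= 75.7727/4 years

18.94 years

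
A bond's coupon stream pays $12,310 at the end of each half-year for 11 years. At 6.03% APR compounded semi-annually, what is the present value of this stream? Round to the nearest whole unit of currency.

i = 0.0603/2 = 0.03015 per half-year; n = 11·2 = 22.
PV = PMT · [1 − (1+i)^(−n)] / i = 12310 · 15.912995 = 195,888.9626

$195,889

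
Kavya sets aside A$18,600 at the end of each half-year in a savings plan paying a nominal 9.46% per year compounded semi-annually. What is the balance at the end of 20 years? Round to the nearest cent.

A$2,104,210.40

i = 0.0946/2 = 0.0473 per half-year; n = 20·2 = 40.
Accumulation factor s(40|0.0473) = 113.129591; FV = 18600 × 113.129591 = 2,104,210.3972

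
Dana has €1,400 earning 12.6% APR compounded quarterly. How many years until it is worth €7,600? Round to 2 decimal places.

Periodic rate i = 0.126/4 = 0.0315.
n = ln(7600/1400) / ln(1+0.0315) = ln(5.42857) / 0.031014 = 54.5455 quarters
= 54.5455/4 years

13.64 years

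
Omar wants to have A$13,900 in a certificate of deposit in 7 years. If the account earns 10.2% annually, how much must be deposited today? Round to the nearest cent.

Discount factor = (1+0.102)^(−7) = 0.506674; PV = 13,900 × 0.506674 = 7,042.7722

A$7,042.77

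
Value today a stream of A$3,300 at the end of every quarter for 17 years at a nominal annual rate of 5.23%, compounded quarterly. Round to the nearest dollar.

A$148,052

i = 0.0523/4 = 0.013075 per quarter; n = 17·4 = 68.
Annuity factor a(68|0.013075) = 44.864183; PV = 3300 × 44.864183 = 148,051.8043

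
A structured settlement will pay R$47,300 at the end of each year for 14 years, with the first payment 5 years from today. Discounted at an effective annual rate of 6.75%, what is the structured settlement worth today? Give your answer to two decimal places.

R$323,377.55

Value one period before first payment (t=4): 47300 × [1 − (1+0.0675)^(−14)] / 0.0675 = 47300 × 8.878105 = 419,934.3444
PV₀ = 419,934.3444 / (1+0.0675)^4 = 419,934.3444 / 1.298588 = 323,377.5454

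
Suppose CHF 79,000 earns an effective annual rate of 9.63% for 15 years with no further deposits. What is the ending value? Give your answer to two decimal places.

CHF 313,738.85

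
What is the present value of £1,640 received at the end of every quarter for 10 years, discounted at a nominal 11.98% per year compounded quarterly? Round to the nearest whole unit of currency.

Periodic rate i = 0.1198/4 = 0.02995; n = 10 × 4 = 40 periods.
PV = PMT · [1 − (1+i)^(−n)] / i = 1640 · 23.133466 = 37,938.8844

£37,939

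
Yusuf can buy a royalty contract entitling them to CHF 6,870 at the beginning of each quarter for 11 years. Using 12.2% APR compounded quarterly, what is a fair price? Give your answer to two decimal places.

Periodic rate i = 0.122/4 = 0.0305; n = 11 × 4 = 44 periods.
PV = PMT · [1 − (1+i)^(−n)] / i × (1+i) = 6870 · 24.778720 = 170,229.8088
(Beginning-of-period payments → annuity-due factor ×(1+i).)

CHF 170,229.81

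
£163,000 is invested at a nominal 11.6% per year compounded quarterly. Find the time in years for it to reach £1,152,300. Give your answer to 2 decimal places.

17.10 years

Periodic rate i = 0.116/4 = 0.029.
(1+i)^n = 1.1523e+06/163000 = 7.06933, so n = ln 7.06933 / ln 1.029 = 68.4134 quarters
= 68.4134/4 years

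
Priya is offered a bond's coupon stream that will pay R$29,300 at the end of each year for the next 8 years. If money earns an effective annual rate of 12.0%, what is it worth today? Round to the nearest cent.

R$145,551.85

Annuity factor a(8|0.12) = 4.967640; PV = 29300 × 4.967640 = 145,551.8452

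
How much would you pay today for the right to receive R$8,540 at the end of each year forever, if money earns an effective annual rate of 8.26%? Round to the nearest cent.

PV = C/r = 8540/0.0826 = 103,389.8305

R$103,389.83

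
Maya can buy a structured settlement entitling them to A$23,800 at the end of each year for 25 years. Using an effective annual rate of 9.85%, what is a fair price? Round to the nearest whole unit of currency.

PV = PMT · [1 − (1+i)^(−n)] / i = 23800 · 9.182752 = 218,549.4991

A$218,549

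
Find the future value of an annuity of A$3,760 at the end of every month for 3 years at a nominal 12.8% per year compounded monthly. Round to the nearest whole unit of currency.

i = 0.128/12 = 0.0106667 per month; n = 3·12 = 36.
FV = PMT · [(1+i)^n − 1] / i = 3760 · 43.609024 = 163,969.9311

A$163,970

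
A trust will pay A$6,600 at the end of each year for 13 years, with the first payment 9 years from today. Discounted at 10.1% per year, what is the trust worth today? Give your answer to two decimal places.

A$21,600.43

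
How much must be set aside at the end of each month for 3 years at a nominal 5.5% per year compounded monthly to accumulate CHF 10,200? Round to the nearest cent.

CHF 261.25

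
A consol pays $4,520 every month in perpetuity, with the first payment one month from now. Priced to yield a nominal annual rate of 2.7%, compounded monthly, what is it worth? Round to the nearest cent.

Periodic rate i = 0.027/12 = 0.00225.
PV = C/r = 4520/0.00225 = 2,008,888.8889

$2,008,888.89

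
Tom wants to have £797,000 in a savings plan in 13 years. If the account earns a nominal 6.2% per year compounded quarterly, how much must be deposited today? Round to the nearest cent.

With 4 periods per year: i = 0.0155, n = 52.
Discount factor = (1+0.0155)^(−52) = 0.449411; PV = 797,000 × 0.449411 = 358,180.6159

£358,180.62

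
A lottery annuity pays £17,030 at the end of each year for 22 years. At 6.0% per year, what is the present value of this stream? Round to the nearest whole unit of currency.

£205,068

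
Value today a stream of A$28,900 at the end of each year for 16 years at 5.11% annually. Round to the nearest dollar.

A$310,774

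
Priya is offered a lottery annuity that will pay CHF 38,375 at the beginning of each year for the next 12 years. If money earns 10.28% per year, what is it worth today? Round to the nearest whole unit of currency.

Annuity factor a(12|0.1028) × (1+i) = 7.412176; PV = 38375 × 7.412176 = 284,442.2509
(Beginning-of-period payments → annuity-due factor ×(1+i).)

CHF 284,442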